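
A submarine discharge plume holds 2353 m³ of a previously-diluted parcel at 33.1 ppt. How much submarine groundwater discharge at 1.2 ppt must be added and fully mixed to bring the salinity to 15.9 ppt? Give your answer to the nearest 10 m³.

2750 m³

Salt balance: 2,353×33.1 + V×1.2 = (2,353+V)×15.9
77,884.3 + 1.2V = 37,412.7 + 15.9V
40,471.6 = 14.7V
V = 2,753.17 m³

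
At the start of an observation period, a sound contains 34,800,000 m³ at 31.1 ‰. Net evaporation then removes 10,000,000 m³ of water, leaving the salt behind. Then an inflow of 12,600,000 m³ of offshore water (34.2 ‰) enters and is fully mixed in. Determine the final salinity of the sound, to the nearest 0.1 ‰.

After evaporation: salt = 34,800,000×31.1 = 1,082,280,000; volume = 34,800,000 − 10,000,000 = 24,800,000 m³
After mixing: salt = 1,082,280,000 + 12,600,000×34.2 = 1,513,200,000; volume = 24,800,000 + 12,600,000 = 37,400,000 m³
S = 1,513,200,000 / 37,400,000 = 40.4599 ‰

40.5 ‰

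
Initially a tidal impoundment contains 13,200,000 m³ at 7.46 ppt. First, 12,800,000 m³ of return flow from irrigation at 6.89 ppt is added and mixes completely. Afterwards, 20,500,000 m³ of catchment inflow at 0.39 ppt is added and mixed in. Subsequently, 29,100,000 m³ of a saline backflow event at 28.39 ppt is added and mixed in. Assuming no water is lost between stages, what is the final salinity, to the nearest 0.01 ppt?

13.50 ppt

By conservation of dissolved salt,
Initial salt = 13,200,000×7.46 = 98,472,000
After stage 1: salt = 98,472,000 + 12,800,000×6.89 = 186,664,000; volume = 26,000,000 m³; S = 7.179 ppt
After stage 2: salt = 186,664,000 + 20,500,000×0.39 = 194,659,000; volume = 46,500,000 m³; S = 4.186 ppt
After stage 3: salt = 194,659,000 + 29,100,000×28.39 = 1,020,808,000; volume = 75,600,000 m³
S = 1,020,808,000 / 75,600,000 = 13.5028 ppt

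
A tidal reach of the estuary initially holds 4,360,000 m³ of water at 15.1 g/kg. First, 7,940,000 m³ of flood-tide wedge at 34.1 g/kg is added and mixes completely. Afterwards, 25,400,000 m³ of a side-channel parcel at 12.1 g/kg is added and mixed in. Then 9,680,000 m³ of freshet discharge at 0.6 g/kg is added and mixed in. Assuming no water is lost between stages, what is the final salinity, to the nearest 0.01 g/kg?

13.71 g/kg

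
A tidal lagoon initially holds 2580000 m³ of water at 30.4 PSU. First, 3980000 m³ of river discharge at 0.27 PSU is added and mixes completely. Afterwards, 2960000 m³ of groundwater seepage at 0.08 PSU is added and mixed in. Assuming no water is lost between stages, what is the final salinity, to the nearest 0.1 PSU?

8.4 PSU

By conservation of dissolved salt,
Initial salt = 2,580,000×30.4 = 78,432,000
After stage 1: salt = 78,432,000 + 3,980,000×0.27 = 79,506,600; volume = 6,560,000 m³; S = 12.12 PSU
After stage 2: salt = 79,506,600 + 2,960,000×0.08 = 79,743,400; volume = 9,520,000 m³
S = 79,743,400 / 9,520,000 = 8.3764 PSU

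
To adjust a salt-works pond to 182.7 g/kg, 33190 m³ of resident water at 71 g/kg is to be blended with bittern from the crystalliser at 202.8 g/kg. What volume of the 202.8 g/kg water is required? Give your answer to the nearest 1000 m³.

Salt balance: 33,190×71 + V×202.8 = (33,190+V)×182.7
2,356,490 + 202.8V = 6,063,813 + 182.7V
3,707,323 = 20.1V
V = 184,443.93 m³

184000 m³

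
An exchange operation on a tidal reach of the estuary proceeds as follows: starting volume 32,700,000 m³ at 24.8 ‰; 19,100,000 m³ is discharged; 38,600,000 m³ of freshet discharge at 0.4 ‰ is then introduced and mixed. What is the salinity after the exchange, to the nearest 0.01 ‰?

6.76 ‰

Remaining after removal: 13,600,000 m³ at 24.8 ‰ (salt = 337,280,000)
After addition: salt = 337,280,000 + 38,600,000×0.4 = 352,720,000; volume = 52,200,000 m³
S = 352,720,000 / 52,200,000 = 6.7571 ‰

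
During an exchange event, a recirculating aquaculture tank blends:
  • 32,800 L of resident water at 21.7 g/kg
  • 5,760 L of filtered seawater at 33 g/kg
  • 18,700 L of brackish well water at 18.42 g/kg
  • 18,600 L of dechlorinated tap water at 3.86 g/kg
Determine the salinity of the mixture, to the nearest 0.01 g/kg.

Mass of salt is conserved:
salt = 32,800×21.7 + 5,760×33 + 18,700×18.42 + 18,600×3.86 = 711,760 + 190,080 + 344,454 + 71,796 = 1,318,090
volume = 32,800 + 5,760 + 18,700 + 18,600 = 75,860 L
S = 1,318,090 / 75,860 = 17.3753 g/kg

17.38 g/kg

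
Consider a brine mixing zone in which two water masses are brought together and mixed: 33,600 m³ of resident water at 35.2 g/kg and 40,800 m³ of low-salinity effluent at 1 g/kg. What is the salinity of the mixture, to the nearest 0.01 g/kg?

Conserving salt mass:
salt = 33,600×35.2 + 40,800×1 = 1,182,720 + 40,800 = 1,223,520
volume = 33,600 + 40,800 = 74,400 m³
S = 1,223,520 / 74,400 = 16.4452 g/kg

16.45 g/kg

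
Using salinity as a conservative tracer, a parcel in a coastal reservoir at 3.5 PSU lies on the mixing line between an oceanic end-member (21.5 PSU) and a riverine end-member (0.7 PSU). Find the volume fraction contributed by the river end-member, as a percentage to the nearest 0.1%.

Let f be the freshwater fraction. Salt balance per unit volume:
f×0.7 + (1−f)×21.5 = 3.5
f = (21.5 − 3.5) / (21.5 − 0.7) = 18/20.8 = 0.8654

86.5%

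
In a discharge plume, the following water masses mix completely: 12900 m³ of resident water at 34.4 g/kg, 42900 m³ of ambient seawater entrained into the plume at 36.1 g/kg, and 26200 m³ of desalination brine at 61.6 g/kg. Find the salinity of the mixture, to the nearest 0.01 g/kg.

43.98 g/kg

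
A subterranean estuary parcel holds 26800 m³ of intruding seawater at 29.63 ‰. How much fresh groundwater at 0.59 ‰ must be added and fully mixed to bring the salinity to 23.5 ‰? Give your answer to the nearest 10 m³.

7170 m³

Salt balance: 26,800×29.63 + V×0.59 = (26,800+V)×23.5
794,084 + 0.59V = 629,800 + 23.5V
164,284 = 22.91V
V = 7,170.84 m³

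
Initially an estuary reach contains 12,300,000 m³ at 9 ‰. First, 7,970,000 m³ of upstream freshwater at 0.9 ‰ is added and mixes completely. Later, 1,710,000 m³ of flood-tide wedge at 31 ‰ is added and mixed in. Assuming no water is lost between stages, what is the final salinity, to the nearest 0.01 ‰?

Mass of salt is conserved:
Initial salt = 12,300,000×9 = 110,700,000
After stage 1: salt = 110,700,000 + 7,970,000×0.9 = 117,873,000; volume = 20,270,000 m³; S = 5.815 ‰
After stage 2: salt = 117,873,000 + 1,710,000×31 = 170,883,000; volume = 21,980,000 m³
S = 170,883,000 / 21,980,000 = 7.7745 ‰

7.77 ‰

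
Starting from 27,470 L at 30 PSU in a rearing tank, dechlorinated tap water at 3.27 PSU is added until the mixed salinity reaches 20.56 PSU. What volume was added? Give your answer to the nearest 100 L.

15000 L

Salt balance: 27,470×30 + V×3.27 = (27,470+V)×20.56
824,100 + 3.27V = 564,783.2 + 20.56V
259,316.8 = 17.29V
V = 14,998.08 L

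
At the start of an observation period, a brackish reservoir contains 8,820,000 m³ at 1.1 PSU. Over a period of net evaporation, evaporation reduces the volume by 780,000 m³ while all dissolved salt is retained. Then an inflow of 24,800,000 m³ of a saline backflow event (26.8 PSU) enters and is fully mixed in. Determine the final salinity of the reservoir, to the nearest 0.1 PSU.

20.5 PSU

After evaporation: salt = 8,820,000×1.1 = 9,702,000; volume = 8,820,000 − 780,000 = 8,040,000 m³
After mixing: salt = 9,702,000 + 24,800,000×26.8 = 674,342,000; volume = 8,040,000 + 24,800,000 = 32,840,000 m³
S = 674,342,000 / 32,840,000 = 20.5342 PSU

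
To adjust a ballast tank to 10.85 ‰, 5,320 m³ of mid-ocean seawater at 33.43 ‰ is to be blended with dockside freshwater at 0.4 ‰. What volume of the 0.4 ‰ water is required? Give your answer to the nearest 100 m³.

11500 m³

Salt balance: 5,320×33.43 + V×0.4 = (5,320+V)×10.85
177,847.6 + 0.4V = 57,722 + 10.85V
120,125.6 = 10.45V
V = 11,495.27 m³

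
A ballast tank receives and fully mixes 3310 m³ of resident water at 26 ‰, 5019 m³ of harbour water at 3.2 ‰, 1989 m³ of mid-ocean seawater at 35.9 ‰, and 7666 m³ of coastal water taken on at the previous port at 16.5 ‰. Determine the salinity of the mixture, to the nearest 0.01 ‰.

16.68 ‰

Total salt / total volume:
salt = 3,310×26 + 5,019×3.2 + 1,989×35.9 + 7,666×16.5 = 86,060 + 16,060.8 + 71,405.1 + 126,489 = 300,014.9
volume = 3,310 + 5,019 + 1,989 + 7,666 = 17,984 m³
S = 300,014.9 / 17,984 = 16.6823 ‰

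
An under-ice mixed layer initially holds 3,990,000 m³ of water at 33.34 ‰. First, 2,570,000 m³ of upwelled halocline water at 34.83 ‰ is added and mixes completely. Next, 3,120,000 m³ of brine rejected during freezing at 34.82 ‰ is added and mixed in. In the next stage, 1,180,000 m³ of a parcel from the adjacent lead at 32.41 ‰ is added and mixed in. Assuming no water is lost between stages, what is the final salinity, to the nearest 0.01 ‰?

34.02 ‰

Weighted by volume,
Initial salt = 3,990,000×33.34 = 133,026,600
After stage 1: salt = 133,026,600 + 2,570,000×34.83 = 222,539,700; volume = 6,560,000 m³; S = 33.924 ‰
After stage 2: salt = 222,539,700 + 3,120,000×34.82 = 331,178,100; volume = 9,680,000 m³; S = 34.213 ‰
After stage 3: salt = 331,178,100 + 1,180,000×32.41 = 369,421,900; volume = 10,860,000 m³
S = 369,421,900 / 10,860,000 = 34.0167 ‰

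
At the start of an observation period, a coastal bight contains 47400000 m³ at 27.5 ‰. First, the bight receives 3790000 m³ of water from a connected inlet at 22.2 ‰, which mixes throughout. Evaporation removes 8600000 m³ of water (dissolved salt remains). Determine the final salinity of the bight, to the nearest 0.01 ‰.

After mixing: salt = 47,400,000×27.5 + 3,790,000×22.2 = 1,387,638,000; volume = 51,190,000 m³
After evaporation: salt unchanged = 1,387,638,000; volume = 51,190,000 − 8,600,000 = 42,590,000 m³
S = 1,387,638,000 / 42,590,000 = 32.5813 ‰

32.58 ‰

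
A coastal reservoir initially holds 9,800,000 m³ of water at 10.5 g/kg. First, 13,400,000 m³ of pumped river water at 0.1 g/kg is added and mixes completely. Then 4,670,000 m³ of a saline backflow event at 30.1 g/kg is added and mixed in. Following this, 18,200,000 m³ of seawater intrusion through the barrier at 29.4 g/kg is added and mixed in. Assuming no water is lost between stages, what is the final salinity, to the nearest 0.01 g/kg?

Total salt / total volume:
Initial salt = 9,800,000×10.5 = 102,900,000
After stage 1: salt = 102,900,000 + 13,400,000×0.1 = 104,240,000; volume = 23,200,000 m³; S = 4.493 g/kg
After stage 2: salt = 104,240,000 + 4,670,000×30.1 = 244,807,000; volume = 27,870,000 m³; S = 8.784 g/kg
After stage 3: salt = 244,807,000 + 18,200,000×29.4 = 779,887,000; volume = 46,070,000 m³
S = 779,887,000 / 46,070,000 = 16.9283 g/kg

16.93 g/kg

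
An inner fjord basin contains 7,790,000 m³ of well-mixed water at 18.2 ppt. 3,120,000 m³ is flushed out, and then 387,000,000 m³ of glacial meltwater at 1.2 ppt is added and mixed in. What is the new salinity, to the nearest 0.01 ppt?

Remaining after removal: 4,670,000 m³ at 18.2 ppt (salt = 84,994,000)
After addition: salt = 84,994,000 + 387,000,000×1.2 = 549,394,000; volume = 391,670,000 m³
S = 549,394,000 / 391,670,000 = 1.4027 ppt

1.40 ppt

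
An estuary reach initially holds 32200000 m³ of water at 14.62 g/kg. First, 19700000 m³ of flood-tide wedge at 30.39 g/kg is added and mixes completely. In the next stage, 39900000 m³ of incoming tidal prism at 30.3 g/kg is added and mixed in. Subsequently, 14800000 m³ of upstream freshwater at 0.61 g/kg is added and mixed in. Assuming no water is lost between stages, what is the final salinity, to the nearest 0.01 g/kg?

21.46 g/kg

Salt balance:
Initial salt = 32,200,000×14.62 = 470,764,000
After stage 1: salt = 470,764,000 + 19,700,000×30.39 = 1,069,447,000; volume = 51,900,000 m³; S = 20.606 g/kg
After stage 2: salt = 1,069,447,000 + 39,900,000×30.3 = 2,278,417,000; volume = 91,800,000 m³; S = 24.819 g/kg
After stage 3: salt = 2,278,417,000 + 14,800,000×0.61 = 2,287,445,000; volume = 106,600,000 m³
S = 2,287,445,000 / 106,600,000 = 21.4582 g/kg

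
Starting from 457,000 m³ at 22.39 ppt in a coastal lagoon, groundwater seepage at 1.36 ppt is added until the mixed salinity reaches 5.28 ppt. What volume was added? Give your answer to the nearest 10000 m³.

1990000 m³

Salt balance: 457,000×22.39 + V×1.36 = (457,000+V)×5.28
10,232,230 + 1.36V = 2,412,960 + 5.28V
7,819,270 = 3.92V
V = 1,994,711.73 m³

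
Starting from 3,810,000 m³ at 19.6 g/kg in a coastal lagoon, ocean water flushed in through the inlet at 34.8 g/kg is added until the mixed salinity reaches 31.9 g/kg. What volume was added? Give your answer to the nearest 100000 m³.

16200000 m³

Salt balance: 3,810,000×19.6 + V×34.8 = (3,810,000+V)×31.9
74,676,000 + 34.8V = 121,539,000 + 31.9V
46,863,000 = 2.9V
V = 16,159,655.17 m³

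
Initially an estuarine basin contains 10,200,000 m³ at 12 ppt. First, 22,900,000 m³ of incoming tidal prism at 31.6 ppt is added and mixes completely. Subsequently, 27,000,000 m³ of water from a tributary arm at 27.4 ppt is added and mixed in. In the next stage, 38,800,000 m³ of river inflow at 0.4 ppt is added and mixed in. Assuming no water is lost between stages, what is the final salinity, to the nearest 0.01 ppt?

By conservation of dissolved salt,
Initial salt = 10,200,000×12 = 122,400,000
After stage 1: salt = 122,400,000 + 22,900,000×31.6 = 846,040,000; volume = 33,100,000 m³; S = 25.56 ppt
After stage 2: salt = 846,040,000 + 27,000,000×27.4 = 1,585,840,000; volume = 60,100,000 m³; S = 26.387 ppt
After stage 3: salt = 1,585,840,000 + 38,800,000×0.4 = 1,601,360,000; volume = 98,900,000 m³
S = 1,601,360,000 / 98,900,000 = 16.1917 ppt

16.19 ppt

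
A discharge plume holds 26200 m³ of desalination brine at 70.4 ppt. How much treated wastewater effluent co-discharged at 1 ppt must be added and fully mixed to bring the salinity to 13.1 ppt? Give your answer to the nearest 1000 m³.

124000 m³

Salt balance: 26,200×70.4 + V×1 = (26,200+V)×13.1
1,844,480 + 1V = 343,220 + 13.1V
1,501,260 = 12.1V
V = 124,071.07 m³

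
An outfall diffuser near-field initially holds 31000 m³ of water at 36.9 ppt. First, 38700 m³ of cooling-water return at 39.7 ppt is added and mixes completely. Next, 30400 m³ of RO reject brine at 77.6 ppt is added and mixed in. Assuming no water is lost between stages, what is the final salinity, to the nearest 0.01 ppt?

50.34 ppt

Weighted by volume,
Initial salt = 31,000×36.9 = 1,143,900
After stage 1: salt = 1,143,900 + 38,700×39.7 = 2,680,290; volume = 69,700 m³; S = 38.455 ppt
After stage 2: salt = 2,680,290 + 30,400×77.6 = 5,039,330; volume = 100,100 m³
S = 5,039,330 / 100,100 = 50.343 ppt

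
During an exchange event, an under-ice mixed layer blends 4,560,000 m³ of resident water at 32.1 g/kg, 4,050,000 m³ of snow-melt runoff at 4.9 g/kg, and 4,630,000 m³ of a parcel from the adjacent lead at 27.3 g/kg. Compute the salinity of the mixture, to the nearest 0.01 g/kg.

Weighted by volume,
salt = 4,560,000×32.1 + 4,050,000×4.9 + 4,630,000×27.3 = 146,376,000 + 19,845,000 + 126,399,000 = 292,620,000
volume = 4,560,000 + 4,050,000 + 4,630,000 = 13,240,000 m³
S = 292,620,000 / 13,240,000 = 22.1012 g/kg

22.10 g/kg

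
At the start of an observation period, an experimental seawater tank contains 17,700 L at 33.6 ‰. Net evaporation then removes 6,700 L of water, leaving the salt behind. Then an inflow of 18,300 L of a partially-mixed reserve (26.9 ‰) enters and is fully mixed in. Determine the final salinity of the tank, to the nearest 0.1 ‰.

After evaporation: salt = 17,700×33.6 = 594,720; volume = 17,700 − 6,700 = 11,000 L
After mixing: salt = 594,720 + 18,300×26.9 = 1,086,990; volume = 11,000 + 18,300 = 29,300 L
S = 1,086,990 / 29,300 = 37.0986 ‰

37.1 ‰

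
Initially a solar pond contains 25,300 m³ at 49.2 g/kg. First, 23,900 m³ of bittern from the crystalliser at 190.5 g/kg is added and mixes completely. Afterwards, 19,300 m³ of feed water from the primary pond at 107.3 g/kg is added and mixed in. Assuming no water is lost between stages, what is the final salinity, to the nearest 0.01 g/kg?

Conserving salt mass:
Initial salt = 25,300×49.2 = 1,244,760
After stage 1: salt = 1,244,760 + 23,900×190.5 = 5,797,710; volume = 49,200 m³; S = 117.84 g/kg
After stage 2: salt = 5,797,710 + 19,300×107.3 = 7,868,600; volume = 68,500 m³
S = 7,868,600 / 68,500 = 114.8701 g/kg

114.87 g/kg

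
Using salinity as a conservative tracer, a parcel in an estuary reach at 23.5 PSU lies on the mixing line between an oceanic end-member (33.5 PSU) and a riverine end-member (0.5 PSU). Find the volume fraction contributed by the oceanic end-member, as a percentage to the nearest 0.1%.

69.7%

Let g be the oceanic fraction. Salt balance per unit volume:
g×33.5 + (1−g)×0.5 = 23.5
g = (23.5 − 0.5) / (33.5 − 0.5) = 23/33 = 0.697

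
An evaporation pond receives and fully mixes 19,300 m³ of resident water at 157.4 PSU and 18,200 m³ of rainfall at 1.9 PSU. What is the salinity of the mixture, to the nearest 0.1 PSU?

Salt balance:
salt = 19,300×157.4 + 18,200×1.9 = 3,037,820 + 34,580 = 3,072,400
volume = 19,300 + 18,200 = 37,500 m³
S = 3,072,400 / 37,500 = 81.931 PSU

81.9 PSU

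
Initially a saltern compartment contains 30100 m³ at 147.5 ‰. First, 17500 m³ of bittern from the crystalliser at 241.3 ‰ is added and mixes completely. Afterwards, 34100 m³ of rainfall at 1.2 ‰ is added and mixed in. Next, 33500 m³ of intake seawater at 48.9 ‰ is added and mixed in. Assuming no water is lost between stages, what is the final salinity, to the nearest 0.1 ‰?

89.8 ‰

Mass of salt is conserved:
Initial salt = 30,100×147.5 = 4,439,750
After stage 1: salt = 4,439,750 + 17,500×241.3 = 8,662,500; volume = 47,600 m³; S = 181.985 ‰
After stage 2: salt = 8,662,500 + 34,100×1.2 = 8,703,420; volume = 81,700 m³; S = 106.529 ‰
After stage 3: salt = 8,703,420 + 33,500×48.9 = 10,341,570; volume = 115,200 m³
S = 10,341,570 / 115,200 = 89.7706 ‰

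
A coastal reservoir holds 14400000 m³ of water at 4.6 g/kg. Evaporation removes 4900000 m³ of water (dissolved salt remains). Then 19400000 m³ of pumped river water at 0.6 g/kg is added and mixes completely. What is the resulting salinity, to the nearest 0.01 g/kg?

After evaporation: salt = 14,400,000×4.6 = 66,240,000; volume = 14,400,000 − 4,900,000 = 9,500,000 m³
After mixing: salt = 66,240,000 + 19,400,000×0.6 = 77,880,000; volume = 9,500,000 + 19,400,000 = 28,900,000 m³
S = 77,880,000 / 28,900,000 = 2.6948 g/kg

2.69 g/kg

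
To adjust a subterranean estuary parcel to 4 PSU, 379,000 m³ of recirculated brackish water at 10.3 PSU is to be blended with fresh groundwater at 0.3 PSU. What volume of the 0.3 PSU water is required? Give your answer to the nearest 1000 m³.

Salt balance: 379,000×10.3 + V×0.3 = (379,000+V)×4
3,903,700 + 0.3V = 1,516,000 + 4V
2,387,700 = 3.7V
V = 645,324.32 m³

645000 m³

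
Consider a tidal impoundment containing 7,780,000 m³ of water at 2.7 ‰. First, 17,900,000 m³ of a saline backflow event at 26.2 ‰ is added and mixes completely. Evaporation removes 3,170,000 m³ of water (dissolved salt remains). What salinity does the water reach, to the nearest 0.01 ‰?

After mixing: salt = 7,780,000×2.7 + 17,900,000×26.2 = 489,986,000; volume = 25,680,000 m³
After evaporation: salt unchanged = 489,986,000; volume = 25,680,000 − 3,170,000 = 22,510,000 m³
S = 489,986,000 / 22,510,000 = 21.7675 ‰

21.77 ‰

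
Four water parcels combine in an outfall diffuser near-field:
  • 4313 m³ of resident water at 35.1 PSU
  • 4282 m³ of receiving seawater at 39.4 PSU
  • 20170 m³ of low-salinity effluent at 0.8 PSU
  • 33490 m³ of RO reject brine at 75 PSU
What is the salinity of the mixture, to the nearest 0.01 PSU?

45.75 PSU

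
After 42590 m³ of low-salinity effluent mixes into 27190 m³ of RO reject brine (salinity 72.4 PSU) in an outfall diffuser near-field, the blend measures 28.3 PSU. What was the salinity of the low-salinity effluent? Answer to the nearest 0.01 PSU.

0.15 PSU

Salt balance: 27,190×72.4 + 42,590×S = 69,780×28.3
1,968,556 + 42,590·S = 1,974,774
S = (1,974,774 − 1,968,556) / 42,590 = 0.146 PSU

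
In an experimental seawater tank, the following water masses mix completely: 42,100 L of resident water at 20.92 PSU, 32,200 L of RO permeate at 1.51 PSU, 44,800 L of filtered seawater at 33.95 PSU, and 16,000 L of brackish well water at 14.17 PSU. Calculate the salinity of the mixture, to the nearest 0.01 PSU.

19.82 PSU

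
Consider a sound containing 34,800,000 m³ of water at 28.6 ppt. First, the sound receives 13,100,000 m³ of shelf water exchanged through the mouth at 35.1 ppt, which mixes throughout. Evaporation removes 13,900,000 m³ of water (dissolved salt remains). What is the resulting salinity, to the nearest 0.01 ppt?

After mixing: salt = 34,800,000×28.6 + 13,100,000×35.1 = 1,455,090,000; volume = 47,900,000 m³
After evaporation: salt unchanged = 1,455,090,000; volume = 47,900,000 − 13,900,000 = 34,000,000 m³
S = 1,455,090,000 / 34,000,000 = 42.7968 ppt

42.80 ppt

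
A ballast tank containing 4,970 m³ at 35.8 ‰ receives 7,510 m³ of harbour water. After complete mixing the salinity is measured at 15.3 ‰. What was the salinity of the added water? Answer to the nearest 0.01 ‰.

1.73 ‰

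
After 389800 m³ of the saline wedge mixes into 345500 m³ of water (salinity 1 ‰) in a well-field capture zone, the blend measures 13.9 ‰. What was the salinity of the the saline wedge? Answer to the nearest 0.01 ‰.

25.33 ‰

Salt balance: 345,500×1 + 389,800×S = 735,300×13.9
345,500 + 389,800·S = 10,220,670
S = (10,220,670 − 345,500) / 389,800 = 25.3339 ‰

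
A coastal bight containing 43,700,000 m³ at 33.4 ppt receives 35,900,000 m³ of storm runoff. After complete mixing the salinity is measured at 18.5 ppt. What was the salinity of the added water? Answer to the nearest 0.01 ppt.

0.36 ppt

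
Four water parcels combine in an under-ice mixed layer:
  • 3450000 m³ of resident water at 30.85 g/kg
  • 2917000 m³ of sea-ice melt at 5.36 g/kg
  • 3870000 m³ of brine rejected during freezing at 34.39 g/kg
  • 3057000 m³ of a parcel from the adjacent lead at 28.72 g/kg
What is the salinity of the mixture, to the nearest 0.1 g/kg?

Conserving salt mass:
salt = 3,450,000×30.85 + 2,917,000×5.36 + 3,870,000×34.39 + 3,057,000×28.72 = 106,432,500 + 15,635,120 + 133,089,300 + 87,797,040 = 342,953,960
volume = 3,450,000 + 2,917,000 + 3,870,000 + 3,057,000 = 13,294,000 m³
S = 342,953,960 / 13,294,000 = 25.798 g/kg

25.8 g/kg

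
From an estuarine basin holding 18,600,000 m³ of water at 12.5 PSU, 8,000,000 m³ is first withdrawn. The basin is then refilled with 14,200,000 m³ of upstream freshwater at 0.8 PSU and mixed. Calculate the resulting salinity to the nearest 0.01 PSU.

Remaining after removal: 10,600,000 m³ at 12.5 PSU (salt = 132,500,000)
After addition: salt = 132,500,000 + 14,200,000×0.8 = 143,860,000; volume = 24,800,000 m³
S = 143,860,000 / 24,800,000 = 5.8008 PSU

5.80 PSU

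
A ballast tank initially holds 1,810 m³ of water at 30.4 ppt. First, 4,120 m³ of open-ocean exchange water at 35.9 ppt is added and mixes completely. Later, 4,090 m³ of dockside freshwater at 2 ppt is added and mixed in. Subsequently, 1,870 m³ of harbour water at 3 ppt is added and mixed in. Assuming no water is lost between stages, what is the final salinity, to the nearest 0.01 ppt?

Salt balance:
Initial salt = 1,810×30.4 = 55,024
After stage 1: salt = 55,024 + 4,120×35.9 = 202,932; volume = 5,930 m³; S = 34.221 ppt
After stage 2: salt = 202,932 + 4,090×2 = 211,112; volume = 10,020 m³; S = 21.069 ppt
After stage 3: salt = 211,112 + 1,870×3 = 216,722; volume = 11,890 m³
S = 216,722 / 11,890 = 18.2272 ppt

18.23 ppt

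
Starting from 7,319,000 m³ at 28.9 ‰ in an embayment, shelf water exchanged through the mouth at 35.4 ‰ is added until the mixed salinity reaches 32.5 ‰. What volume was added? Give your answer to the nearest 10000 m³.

9090000 m³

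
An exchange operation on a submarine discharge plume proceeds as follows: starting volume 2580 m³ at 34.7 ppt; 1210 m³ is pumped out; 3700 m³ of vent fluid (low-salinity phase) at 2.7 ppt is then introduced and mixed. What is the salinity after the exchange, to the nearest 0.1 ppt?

11.3 ppt

Remaining after removal: 1,370 m³ at 34.7 ppt (salt = 47,539)
After addition: salt = 47,539 + 3,700×2.7 = 57,529; volume = 5,070 m³
S = 57,529 / 5,070 = 11.3469 ppt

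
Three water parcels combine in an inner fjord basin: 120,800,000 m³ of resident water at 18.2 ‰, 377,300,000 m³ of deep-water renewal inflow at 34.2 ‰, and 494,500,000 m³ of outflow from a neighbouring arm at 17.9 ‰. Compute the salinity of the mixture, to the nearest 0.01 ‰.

Weighted by volume,
salt = 120,800,000×18.2 + 377,300,000×34.2 + 494,500,000×17.9 = 2,198,560,000 + 12,903,660,000 + 8,851,550,000 = 23,953,770,000
volume = 120,800,000 + 377,300,000 + 494,500,000 = 992,600,000 m³
S = 23,953,770,000 / 992,600,000 = 24.1323 ‰

24.13 ‰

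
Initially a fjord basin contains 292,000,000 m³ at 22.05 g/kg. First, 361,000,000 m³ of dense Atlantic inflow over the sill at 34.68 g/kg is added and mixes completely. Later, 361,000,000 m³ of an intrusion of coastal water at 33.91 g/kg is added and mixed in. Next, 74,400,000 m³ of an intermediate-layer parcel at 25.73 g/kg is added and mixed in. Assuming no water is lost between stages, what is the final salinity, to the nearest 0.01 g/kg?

Total salt / total volume:
Initial salt = 292,000,000×22.05 = 6,438,600,000
After stage 1: salt = 6,438,600,000 + 361,000,000×34.68 = 18,958,080,000; volume = 653,000,000 m³; S = 29.032 g/kg
After stage 2: salt = 18,958,080,000 + 361,000,000×33.91 = 31,199,590,000; volume = 1,014,000,000 m³; S = 30.769 g/kg
After stage 3: salt = 31,199,590,000 + 74,400,000×25.73 = 33,113,902,000; volume = 1,088,400,000 m³
S = 33,113,902,000 / 1,088,400,000 = 30.4244 g/kg

30.42 g/kg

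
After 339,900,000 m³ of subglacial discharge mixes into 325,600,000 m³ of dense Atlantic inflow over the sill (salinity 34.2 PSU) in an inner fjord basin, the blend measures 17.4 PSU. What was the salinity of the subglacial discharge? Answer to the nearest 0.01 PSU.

Salt balance: 325,600,000×34.2 + 339,900,000×S = 665,500,000×17.4
11,135,520,000 + 339,900,000·S = 11,579,700,000
S = (11,579,700,000 − 11,135,520,000) / 339,900,000 = 1.3068 PSU

1.31 PSU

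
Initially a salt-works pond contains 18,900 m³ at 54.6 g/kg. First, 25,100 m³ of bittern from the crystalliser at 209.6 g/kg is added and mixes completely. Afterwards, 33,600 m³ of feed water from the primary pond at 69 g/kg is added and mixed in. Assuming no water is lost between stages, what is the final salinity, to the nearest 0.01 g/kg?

Weighted by volume,
Initial salt = 18,900×54.6 = 1,031,940
After stage 1: salt = 1,031,940 + 25,100×209.6 = 6,292,900; volume = 44,000 m³; S = 143.02 g/kg
After stage 2: salt = 6,292,900 + 33,600×69 = 8,611,300; volume = 77,600 m³
S = 8,611,300 / 77,600 = 110.9704 g/kg

110.97 g/kg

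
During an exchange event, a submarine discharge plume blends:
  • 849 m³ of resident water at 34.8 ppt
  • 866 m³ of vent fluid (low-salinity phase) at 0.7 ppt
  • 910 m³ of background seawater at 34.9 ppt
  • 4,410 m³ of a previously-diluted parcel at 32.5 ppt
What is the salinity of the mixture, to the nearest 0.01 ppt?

By conservation of dissolved salt,
salt = 849×34.8 + 866×0.7 + 910×34.9 + 4,410×32.5 = 29,545.2 + 606.2 + 31,759 + 143,325 = 205,235.4
volume = 849 + 866 + 910 + 4,410 = 7,035 m³
S = 205,235.4 / 7,035 = 29.1735 ppt

29.17 ppt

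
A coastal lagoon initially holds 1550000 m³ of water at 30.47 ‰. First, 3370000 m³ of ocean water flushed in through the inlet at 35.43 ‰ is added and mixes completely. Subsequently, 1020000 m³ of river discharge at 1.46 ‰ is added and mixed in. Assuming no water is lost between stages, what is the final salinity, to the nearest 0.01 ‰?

28.30 ‰

Total salt / total volume:
Initial salt = 1,550,000×30.47 = 47,228,500
After stage 1: salt = 47,228,500 + 3,370,000×35.43 = 166,627,600; volume = 4,920,000 m³; S = 33.867 ‰
After stage 2: salt = 166,627,600 + 1,020,000×1.46 = 168,116,800; volume = 5,940,000 m³
S = 168,116,800 / 5,940,000 = 28.3025 ‰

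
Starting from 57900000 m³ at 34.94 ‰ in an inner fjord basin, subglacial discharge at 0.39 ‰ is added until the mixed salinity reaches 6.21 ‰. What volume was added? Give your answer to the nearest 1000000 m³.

286000000 m³

Salt balance: 57,900,000×34.94 + V×0.39 = (57,900,000+V)×6.21
2,023,026,000 + 0.39V = 359,559,000 + 6.21V
1,663,467,000 = 5.82V
V = 285,819,072.16 m³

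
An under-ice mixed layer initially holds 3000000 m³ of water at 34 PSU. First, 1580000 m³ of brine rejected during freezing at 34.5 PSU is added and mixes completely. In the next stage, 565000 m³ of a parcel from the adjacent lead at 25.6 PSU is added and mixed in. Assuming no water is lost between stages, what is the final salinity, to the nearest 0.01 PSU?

Salt balance:
Initial salt = 3,000,000×34 = 102,000,000
After stage 1: salt = 102,000,000 + 1,580,000×34.5 = 156,510,000; volume = 4,580,000 m³; S = 34.172 PSU
After stage 2: salt = 156,510,000 + 565,000×25.6 = 170,974,000; volume = 5,145,000 m³
S = 170,974,000 / 5,145,000 = 33.2311 PSU

33.23 PSU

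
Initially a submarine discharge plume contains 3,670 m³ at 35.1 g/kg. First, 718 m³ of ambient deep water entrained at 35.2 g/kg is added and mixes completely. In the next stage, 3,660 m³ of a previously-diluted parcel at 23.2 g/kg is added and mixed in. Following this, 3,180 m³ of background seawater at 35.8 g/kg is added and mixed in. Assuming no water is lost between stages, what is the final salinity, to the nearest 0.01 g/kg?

31.43 g/kg

Conserving salt mass:
Initial salt = 3,670×35.1 = 128,817
After stage 1: salt = 128,817 + 718×35.2 = 154,090.6; volume = 4,388 m³; S = 35.116 g/kg
After stage 2: salt = 154,090.6 + 3,660×23.2 = 239,002.6; volume = 8,048 m³; S = 29.697 g/kg
After stage 3: salt = 239,002.6 + 3,180×35.8 = 352,846.6; volume = 11,228 m³
S = 352,846.6 / 11,228 = 31.4256 g/kg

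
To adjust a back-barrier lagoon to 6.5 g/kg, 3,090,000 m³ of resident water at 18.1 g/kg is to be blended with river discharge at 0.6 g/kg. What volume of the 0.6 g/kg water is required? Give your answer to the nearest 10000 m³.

Salt balance: 3,090,000×18.1 + V×0.6 = (3,090,000+V)×6.5
55,929,000 + 0.6V = 20,085,000 + 6.5V
35,844,000 = 5.9V
V = 6,075,254.24 m³

6080000 m³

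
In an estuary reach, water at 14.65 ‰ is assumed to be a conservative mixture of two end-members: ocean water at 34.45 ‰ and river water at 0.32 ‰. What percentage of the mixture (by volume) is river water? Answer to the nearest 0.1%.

Let f be the freshwater fraction. Salt balance per unit volume:
f×0.32 + (1−f)×34.45 = 14.65
f = (34.45 − 14.65) / (34.45 − 0.32) = 19.8/34.13 = 0.5801

58.0%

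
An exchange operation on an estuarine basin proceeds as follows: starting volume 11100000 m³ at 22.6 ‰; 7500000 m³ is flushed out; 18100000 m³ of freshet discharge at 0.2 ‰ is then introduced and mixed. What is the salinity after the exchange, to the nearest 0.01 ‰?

Remaining after removal: 3,600,000 m³ at 22.6 ‰ (salt = 81,360,000)
After addition: salt = 81,360,000 + 18,100,000×0.2 = 84,980,000; volume = 21,700,000 m³
S = 84,980,000 / 21,700,000 = 3.9161 ‰

3.92 ‰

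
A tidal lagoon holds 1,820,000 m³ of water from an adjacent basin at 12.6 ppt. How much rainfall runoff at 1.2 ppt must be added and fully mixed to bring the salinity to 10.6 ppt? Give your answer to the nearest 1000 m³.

Salt balance: 1,820,000×12.6 + V×1.2 = (1,820,000+V)×10.6
22,932,000 + 1.2V = 19,292,000 + 10.6V
3,640,000 = 9.4V
V = 387,234.04 m³

387000 m³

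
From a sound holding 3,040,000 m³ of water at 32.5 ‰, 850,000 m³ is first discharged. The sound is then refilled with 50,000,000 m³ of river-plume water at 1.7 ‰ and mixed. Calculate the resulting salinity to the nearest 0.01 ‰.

2.99 ‰

Remaining after removal: 2,190,000 m³ at 32.5 ‰ (salt = 71,175,000)
After addition: salt = 71,175,000 + 50,000,000×1.7 = 156,175,000; volume = 52,190,000 m³
S = 156,175,000 / 52,190,000 = 2.9924 ‰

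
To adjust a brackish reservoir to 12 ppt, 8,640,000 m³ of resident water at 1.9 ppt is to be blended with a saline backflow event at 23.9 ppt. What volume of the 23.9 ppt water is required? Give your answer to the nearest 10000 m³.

Salt balance: 8,640,000×1.9 + V×23.9 = (8,640,000+V)×12
16,416,000 + 23.9V = 103,680,000 + 12V
87,264,000 = 11.9V
V = 7,333,109.24 m³

7330000 m³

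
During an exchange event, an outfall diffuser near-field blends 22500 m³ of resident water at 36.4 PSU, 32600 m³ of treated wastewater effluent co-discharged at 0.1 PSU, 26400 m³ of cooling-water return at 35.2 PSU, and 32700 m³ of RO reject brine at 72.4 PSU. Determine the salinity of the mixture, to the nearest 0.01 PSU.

Total salt / total volume:
salt = 22,500×36.4 + 32,600×0.1 + 26,400×35.2 + 32,700×72.4 = 819,000 + 3,260 + 929,280 + 2,367,480 = 4,119,020
volume = 22,500 + 32,600 + 26,400 + 32,700 = 114,200 m³
S = 4,119,020 / 114,200 = 36.0685 PSU

36.07 PSU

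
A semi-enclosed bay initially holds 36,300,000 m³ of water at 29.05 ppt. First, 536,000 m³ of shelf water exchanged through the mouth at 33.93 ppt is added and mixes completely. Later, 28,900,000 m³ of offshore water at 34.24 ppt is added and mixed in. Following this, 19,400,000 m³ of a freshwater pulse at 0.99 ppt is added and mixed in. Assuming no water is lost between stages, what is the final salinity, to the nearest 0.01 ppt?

24.45 ppt

Salt balance:
Initial salt = 36,300,000×29.05 = 1,054,515,000
After stage 1: salt = 1,054,515,000 + 536,000×33.93 = 1,072,701,480; volume = 36,836,000 m³; S = 29.121 ppt
After stage 2: salt = 1,072,701,480 + 28,900,000×34.24 = 2,062,237,480; volume = 65,736,000 m³; S = 31.372 ppt
After stage 3: salt = 2,062,237,480 + 19,400,000×0.99 = 2,081,443,480; volume = 85,136,000 m³
S = 2,081,443,480 / 85,136,000 = 24.4485 ppt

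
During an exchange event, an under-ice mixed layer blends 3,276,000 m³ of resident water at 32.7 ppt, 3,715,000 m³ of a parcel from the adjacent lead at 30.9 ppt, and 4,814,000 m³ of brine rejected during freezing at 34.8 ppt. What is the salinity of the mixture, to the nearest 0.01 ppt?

32.99 ppt

Mass of salt is conserved:
salt = 3,276,000×32.7 + 3,715,000×30.9 + 4,814,000×34.8 = 107,125,200 + 114,793,500 + 167,527,200 = 389,445,900
volume = 3,276,000 + 3,715,000 + 4,814,000 = 11,805,000 m³
S = 389,445,900 / 11,805,000 = 32.9899 ppt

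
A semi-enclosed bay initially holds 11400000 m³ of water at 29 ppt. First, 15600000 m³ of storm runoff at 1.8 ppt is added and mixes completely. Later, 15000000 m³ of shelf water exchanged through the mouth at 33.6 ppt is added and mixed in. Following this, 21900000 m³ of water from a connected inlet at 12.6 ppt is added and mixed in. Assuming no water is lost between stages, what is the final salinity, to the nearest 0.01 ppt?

17.82 ppt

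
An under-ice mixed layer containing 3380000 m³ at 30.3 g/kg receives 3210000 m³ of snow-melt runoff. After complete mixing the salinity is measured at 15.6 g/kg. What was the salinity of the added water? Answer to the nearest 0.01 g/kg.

0.12 g/kg

Salt balance: 3,380,000×30.3 + 3,210,000×S = 6,590,000×15.6
102,414,000 + 3,210,000·S = 102,804,000
S = (102,804,000 − 102,414,000) / 3,210,000 = 0.1215 g/kg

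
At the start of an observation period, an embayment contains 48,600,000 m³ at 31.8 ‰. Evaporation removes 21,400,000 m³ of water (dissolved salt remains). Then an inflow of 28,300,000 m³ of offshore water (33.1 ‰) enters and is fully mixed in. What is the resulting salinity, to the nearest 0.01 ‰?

After evaporation: salt = 48,600,000×31.8 = 1,545,480,000; volume = 48,600,000 − 21,400,000 = 27,200,000 m³
After mixing: salt = 1,545,480,000 + 28,300,000×33.1 = 2,482,210,000; volume = 27,200,000 + 28,300,000 = 55,500,000 m³
S = 2,482,210,000 / 55,500,000 = 44.7245 ‰

44.72 ‰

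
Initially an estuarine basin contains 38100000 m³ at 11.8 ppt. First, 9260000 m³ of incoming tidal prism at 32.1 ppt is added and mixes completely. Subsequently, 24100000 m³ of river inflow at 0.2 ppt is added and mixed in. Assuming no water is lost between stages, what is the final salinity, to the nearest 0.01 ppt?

Salt balance:
Initial salt = 38,100,000×11.8 = 449,580,000
After stage 1: salt = 449,580,000 + 9,260,000×32.1 = 746,826,000; volume = 47,360,000 m³; S = 15.769 ppt
After stage 2: salt = 746,826,000 + 24,100,000×0.2 = 751,646,000; volume = 71,460,000 m³
S = 751,646,000 / 71,460,000 = 10.5184 ppt

10.52 ppt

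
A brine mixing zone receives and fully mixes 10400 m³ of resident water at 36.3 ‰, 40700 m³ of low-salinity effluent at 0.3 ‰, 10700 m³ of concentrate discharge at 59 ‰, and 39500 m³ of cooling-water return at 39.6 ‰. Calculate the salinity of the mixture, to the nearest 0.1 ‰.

Salt balance:
salt = 10,400×36.3 + 40,700×0.3 + 10,700×59 + 39,500×39.6 = 377,520 + 12,210 + 631,300 + 1,564,200 = 2,585,230
volume = 10,400 + 40,700 + 10,700 + 39,500 = 101,300 m³
S = 2,585,230 / 101,300 = 25.521 ‰

25.5 ‰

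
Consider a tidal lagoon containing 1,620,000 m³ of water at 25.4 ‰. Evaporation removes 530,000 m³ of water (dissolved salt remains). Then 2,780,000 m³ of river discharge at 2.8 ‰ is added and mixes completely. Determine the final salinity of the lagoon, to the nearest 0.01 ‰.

12.64 ‰

After evaporation: salt = 1,620,000×25.4 = 41,148,000; volume = 1,620,000 − 530,000 = 1,090,000 m³
After mixing: salt = 41,148,000 + 2,780,000×2.8 = 48,932,000; volume = 1,090,000 + 2,780,000 = 3,870,000 m³
S = 48,932,000 / 3,870,000 = 12.6439 ‰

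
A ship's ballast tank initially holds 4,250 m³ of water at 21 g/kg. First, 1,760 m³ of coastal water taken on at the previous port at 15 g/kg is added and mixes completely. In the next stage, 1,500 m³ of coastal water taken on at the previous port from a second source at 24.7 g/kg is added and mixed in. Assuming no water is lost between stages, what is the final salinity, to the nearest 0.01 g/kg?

20.33 g/kg

Total salt / total volume:
Initial salt = 4,250×21 = 89,250
After stage 1: salt = 89,250 + 1,760×15 = 115,650; volume = 6,010 m³; S = 19.243 g/kg
After stage 2: salt = 115,650 + 1,500×24.7 = 152,700; volume = 7,510 m³
S = 152,700 / 7,510 = 20.3329 g/kg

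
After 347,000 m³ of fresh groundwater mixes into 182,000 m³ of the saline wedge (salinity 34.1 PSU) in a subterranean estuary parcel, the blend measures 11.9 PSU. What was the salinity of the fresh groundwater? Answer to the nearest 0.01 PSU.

Salt balance: 182,000×34.1 + 347,000×S = 529,000×11.9
6,206,200 + 347,000·S = 6,295,100
S = (6,295,100 − 6,206,200) / 347,000 = 0.2562 PSU

0.26 PSU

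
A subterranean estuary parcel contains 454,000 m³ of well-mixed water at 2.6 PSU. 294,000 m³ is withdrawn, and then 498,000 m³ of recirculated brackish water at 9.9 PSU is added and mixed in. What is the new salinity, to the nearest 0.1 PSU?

8.1 PSU

Remaining after removal: 160,000 m³ at 2.6 PSU (salt = 416,000)
After addition: salt = 416,000 + 498,000×9.9 = 5,346,200; volume = 658,000 m³
S = 5,346,200 / 658,000 = 8.1249 PSU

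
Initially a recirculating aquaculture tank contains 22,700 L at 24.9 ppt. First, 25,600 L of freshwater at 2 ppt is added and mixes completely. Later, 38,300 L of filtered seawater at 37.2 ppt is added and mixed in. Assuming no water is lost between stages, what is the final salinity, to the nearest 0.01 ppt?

Mass of salt is conserved:
Initial salt = 22,700×24.9 = 565,230
After stage 1: salt = 565,230 + 25,600×2 = 616,430; volume = 48,300 L; S = 12.763 ppt
After stage 2: salt = 616,430 + 38,300×37.2 = 2,041,190; volume = 86,600 L
S = 2,041,190 / 86,600 = 23.5703 ppt

23.57 ppt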